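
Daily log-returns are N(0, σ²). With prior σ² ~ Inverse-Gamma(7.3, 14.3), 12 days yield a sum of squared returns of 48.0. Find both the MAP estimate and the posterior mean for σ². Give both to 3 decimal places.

Posterior: Inverse-Gamma(shape = 7.3+12/2 = 13.3, scale = 14.3+48.0/2 = 38.3).
Mode = β/(α+1) = 38.3/14.3 = 2.678.
Mean = β/(α−1) = 38.3/12.3 = 3.114.

σ²_MAP = 2.678, E[σ²|data] = 3.114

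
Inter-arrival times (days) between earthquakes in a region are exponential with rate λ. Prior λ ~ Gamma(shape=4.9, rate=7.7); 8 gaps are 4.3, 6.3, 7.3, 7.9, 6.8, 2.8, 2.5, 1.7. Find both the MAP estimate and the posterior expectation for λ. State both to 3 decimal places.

Σ times = 39.6. Posterior: Gamma(shape = 4.9+8 = 12.9, rate = 7.7+39.6 = 47.3).
Mode = (α−1)/β = 11.9/47.3 = 0.252.
Mean = α/β = 12.9/47.3 = 0.273.

MAP: 0.252. Posterior mean: 0.273.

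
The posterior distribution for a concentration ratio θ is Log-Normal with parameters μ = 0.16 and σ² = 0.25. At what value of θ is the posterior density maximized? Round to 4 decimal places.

Mode = exp(μ − σ²) = exp(-0.09) = 0.9139.
Mean = exp(μ + σ²/2) = exp(0.285) = 1.3298.
This is the posterior mode — the MAP estimate.

0.9139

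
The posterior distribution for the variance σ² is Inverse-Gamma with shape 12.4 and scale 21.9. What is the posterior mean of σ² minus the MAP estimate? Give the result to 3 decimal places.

Mode = β/(α+1) = 21.9/13.4 = 1.634.
Mean = β/(α−1) = 21.9/11.4 = 1.921.
Difference = 1.921 − 1.634 = 0.287.

0.287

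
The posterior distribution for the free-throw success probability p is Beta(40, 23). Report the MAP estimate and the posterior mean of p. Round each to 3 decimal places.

Mode = (40−1)/(40+23−2) = 39/61 = 0.639.
Mean = 40/(40+23) = 40/63 = 0.635.
The posterior is left-skewed, so the mode exceeds the mean.

MAP = 0.639, posterior mean = 0.635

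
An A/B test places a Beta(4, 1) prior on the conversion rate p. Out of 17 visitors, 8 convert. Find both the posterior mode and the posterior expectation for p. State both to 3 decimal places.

posterior mode = 0.550, posterior expectation = 0.545

Posterior: Beta(4+8, 1+9) = Beta(12, 10).
Mode = (12−1)/(12+10−2) = 11/20 = 0.550.
Mean = 12/(12+10) = 12/22 = 0.545.
The posterior is left-skewed, so the mode exceeds the mean.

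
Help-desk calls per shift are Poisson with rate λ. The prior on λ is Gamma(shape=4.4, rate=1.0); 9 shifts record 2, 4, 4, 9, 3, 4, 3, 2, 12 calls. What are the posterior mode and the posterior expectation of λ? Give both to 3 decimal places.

MAP: 4.640. Posterior mean: 4.740.

Σ counts = 43. Posterior: Gamma(shape = 4.4+43 = 47.4, rate = 1.0+9 = 10.0).
Mode = (α−1)/β = 46.4/10.0 = 4.640.
Mean = α/β = 47.4/10.0 = 4.740.
Right-skewed posterior ⇒ mode < mean.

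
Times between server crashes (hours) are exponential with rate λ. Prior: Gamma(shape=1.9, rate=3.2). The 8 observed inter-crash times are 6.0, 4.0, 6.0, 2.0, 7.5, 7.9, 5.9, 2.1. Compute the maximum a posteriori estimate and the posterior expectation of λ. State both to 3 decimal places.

MAP: 0.200. Posterior mean: 0.222.

Σ times = 41.4. Posterior: Gamma(shape = 1.9+8 = 9.9, rate = 3.2+41.4 = 44.6).
Mode = (α−1)/β = 8.9/44.6 = 0.200.
Mean = α/β = 9.9/44.6 = 0.222.
Mean > mode: the posterior has a right tail.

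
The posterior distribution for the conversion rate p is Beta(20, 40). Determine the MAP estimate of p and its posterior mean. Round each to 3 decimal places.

Mode = (20−1)/(20+40−2) = 19/58 = 0.328.
Mean = 20/(20+40) = 20/60 = 0.333.
The mean is pulled above the mode by the posterior's right skew.

MAP estimate = 0.328, posterior mean = 0.333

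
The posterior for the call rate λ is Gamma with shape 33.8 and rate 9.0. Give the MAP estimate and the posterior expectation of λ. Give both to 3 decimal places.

Mode = (α−1)/β = 32.8/9.0 = 3.644.
Mean = α/β = 33.8/9.0 = 3.756.
Right-skewed posterior ⇒ mode < mean.

MAP: 3.644. Posterior mean: 3.756.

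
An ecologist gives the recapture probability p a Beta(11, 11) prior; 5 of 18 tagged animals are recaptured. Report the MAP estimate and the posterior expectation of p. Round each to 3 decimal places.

Posterior: Beta(11+5, 11+13) = Beta(16, 24).
Mode = (16−1)/(16+24−2) = 15/38 = 0.395.
Mean = 16/(16+24) = 16/40 = 0.400.
Mean > mode: the posterior has a right tail.

MAP: 0.395. Posterior mean: 0.400.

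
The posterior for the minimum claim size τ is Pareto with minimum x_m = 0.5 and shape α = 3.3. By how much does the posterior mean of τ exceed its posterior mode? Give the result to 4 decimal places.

The Pareto density is strictly decreasing on [x_m, ∞), so the mode is x_m = 0.5000.
Mean = α·x_m/(α−1) = 3.3·0.5/2.3 = 0.7174.
Difference = 0.7174 − 0.5000 = 0.2174.

0.2174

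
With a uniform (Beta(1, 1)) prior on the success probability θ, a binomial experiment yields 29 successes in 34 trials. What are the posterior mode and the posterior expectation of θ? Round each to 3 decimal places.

Posterior: Beta(1+29, 1+5) = Beta(30, 6).
Mode = (30−1)/(30+6−2) = 29/34 = 0.853.
Mean = 30/(30+6) = 30/36 = 0.833.
Mode > mean: the posterior has a left tail.

MAP = 0.853, posterior mean = 0.833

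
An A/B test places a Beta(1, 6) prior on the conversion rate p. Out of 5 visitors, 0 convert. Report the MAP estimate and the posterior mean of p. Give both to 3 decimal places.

MAP = 0.000, posterior mean = 0.083

Posterior: Beta(1+0, 6+5) = Beta(1, 11).
Since α = 1 ≤ 1 and β > 1, the Beta density is monotone decreasing on [0,1]; the mode is at 0.
Mean = 1/(1+11) = 0.083.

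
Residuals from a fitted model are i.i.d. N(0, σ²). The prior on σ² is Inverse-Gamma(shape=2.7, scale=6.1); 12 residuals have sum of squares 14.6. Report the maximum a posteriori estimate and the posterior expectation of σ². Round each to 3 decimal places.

MAP = 1.381, posterior mean = 1.740

Posterior: Inverse-Gamma(shape = 2.7+12/2 = 8.7, scale = 6.1+14.6/2 = 13.4).
Mode = β/(α+1) = 13.4/9.7 = 1.381.
Mean = β/(α−1) = 13.4/7.7 = 1.740.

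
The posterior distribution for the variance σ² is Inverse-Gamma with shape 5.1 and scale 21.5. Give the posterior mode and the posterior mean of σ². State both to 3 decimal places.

Mode = β/(α+1) = 21.5/6.1 = 3.525.
Mean = β/(α−1) = 21.5/4.1 = 5.244.

MAP = 3.525, posterior mean = 5.244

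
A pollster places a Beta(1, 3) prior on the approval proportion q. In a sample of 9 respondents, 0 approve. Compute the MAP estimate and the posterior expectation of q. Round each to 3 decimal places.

Posterior: Beta(1+0, 3+9) = Beta(1, 12).
Since α = 1 ≤ 1 and β > 1, the Beta density is monotone decreasing on [0,1]; the mode is at 0.
Mean = 1/(1+12) = 0.077.
The posterior is right-skewed, so the mean exceeds the mode.

MAP = 0.000; posterior mean = 0.077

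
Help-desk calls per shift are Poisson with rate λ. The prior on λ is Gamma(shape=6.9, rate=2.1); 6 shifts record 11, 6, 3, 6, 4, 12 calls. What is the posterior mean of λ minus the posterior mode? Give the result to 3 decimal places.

0.123

Σ counts = 42. Posterior: Gamma(shape = 6.9+42 = 48.9, rate = 2.1+6 = 8.1).
Mode = (α−1)/β = 47.9/8.1 = 5.914.
Mean = α/β = 48.9/8.1 = 6.037.
Difference = 6.037 − 5.914 = 0.123.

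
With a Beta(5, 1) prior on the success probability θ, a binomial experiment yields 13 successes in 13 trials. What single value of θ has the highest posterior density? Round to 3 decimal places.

Posterior: Beta(5+13, 1+0) = Beta(18, 1).
Since β = 1 ≤ 1 and α > 1, the Beta density is monotone increasing on [0,1]; the mode is at 1.
Mean = 18/(18+1) = 0.947.
This is the posterior mode — the MAP estimate.

1.000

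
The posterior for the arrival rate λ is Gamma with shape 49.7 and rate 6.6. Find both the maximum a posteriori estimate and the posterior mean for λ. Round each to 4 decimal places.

Mode = (α−1)/β = 48.7/6.6 = 7.3788.
Mean = α/β = 49.7/6.6 = 7.5303.
Right-skewed posterior ⇒ mode < mean.

MAP = 7.3788; posterior mean = 7.5303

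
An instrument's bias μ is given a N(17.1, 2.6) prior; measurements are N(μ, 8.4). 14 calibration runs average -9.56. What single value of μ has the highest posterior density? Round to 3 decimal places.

-4.561

Posterior for μ is Normal. Precision-weighted mean: (1/2.6·17.1 + 14/8.4·-9.56) / (1/2.6 + 14/8.4) = -4.561.
A Normal posterior is symmetric, so mode = mean.
This is the posterior mode — the MAP estimate.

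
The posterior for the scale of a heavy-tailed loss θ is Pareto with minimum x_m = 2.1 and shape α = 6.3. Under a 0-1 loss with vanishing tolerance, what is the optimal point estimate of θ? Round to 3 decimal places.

The Pareto density is strictly decreasing on [x_m, ∞), so the mode is x_m = 2.100.
Mean = α·x_m/(α−1) = 6.3·2.1/5.3 = 2.496.
This is the posterior mode — the MAP estimate.

2.100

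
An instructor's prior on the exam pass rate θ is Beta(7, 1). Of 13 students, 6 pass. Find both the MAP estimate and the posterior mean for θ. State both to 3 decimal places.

Posterior: Beta(7+6, 1+7) = Beta(13, 8).
Mode = (13−1)/(13+8−2) = 12/19 = 0.632.
Mean = 13/(13+8) = 13/21 = 0.619.

MAP estimate = 0.632, posterior mean = 0.619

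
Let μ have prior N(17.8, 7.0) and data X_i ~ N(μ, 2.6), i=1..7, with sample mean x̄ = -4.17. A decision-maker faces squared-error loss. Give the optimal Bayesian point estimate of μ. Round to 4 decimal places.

Posterior for μ is Normal. Precision-weighted mean: (1/7.0·17.8 + 7/2.6·-4.17) / (1/7.0 + 7/2.6) = -3.0630.
A Normal posterior is symmetric, so mode = mean.
Squared-error loss ⇒ the optimal estimator is the posterior mean.

-3.0630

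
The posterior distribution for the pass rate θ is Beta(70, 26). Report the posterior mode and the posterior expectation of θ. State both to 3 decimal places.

Mode = (70−1)/(70+26−2) = 69/94 = 0.734.
Mean = 70/(70+26) = 70/96 = 0.729.
The posterior is left-skewed, so the mode exceeds the mean.

θ_MAP = 0.734, E[θ|data] = 0.729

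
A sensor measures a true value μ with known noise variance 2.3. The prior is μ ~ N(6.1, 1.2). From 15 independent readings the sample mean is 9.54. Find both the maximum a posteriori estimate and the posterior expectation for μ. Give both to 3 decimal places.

Posterior for μ is Normal. Precision-weighted mean: (1/1.2·6.1 + 15/2.3·9.54) / (1/1.2 + 15/2.3) = 9.150.
A Normal posterior is symmetric, so mode = mean.

MAP = 9.150; posterior mean = 9.150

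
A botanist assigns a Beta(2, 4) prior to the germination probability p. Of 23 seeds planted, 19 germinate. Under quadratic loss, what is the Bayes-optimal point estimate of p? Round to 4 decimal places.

Posterior: Beta(2+19, 4+4) = Beta(21, 8).
Mode = (21−1)/(21+8−2) = 20/27 = 0.7407.
Mean = 21/(21+8) = 21/29 = 0.7241.
Quadratic loss ⇒ the optimal estimator is the posterior mean.

0.7241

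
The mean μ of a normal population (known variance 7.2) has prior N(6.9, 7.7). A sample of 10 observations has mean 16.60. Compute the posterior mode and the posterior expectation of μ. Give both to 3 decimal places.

MAP = 15.771; posterior mean = 15.771

Posterior for μ is Normal. Precision-weighted mean: (1/7.7·6.9 + 10/7.2·16.60) / (1/7.7 + 10/7.2) = 15.771.
A Normal posterior is symmetric, so mode = mean.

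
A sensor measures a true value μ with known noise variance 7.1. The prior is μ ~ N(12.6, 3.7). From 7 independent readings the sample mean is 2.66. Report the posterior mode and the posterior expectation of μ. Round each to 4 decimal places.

Posterior for μ is Normal. Precision-weighted mean: (1/3.7·12.6 + 7/7.1·2.66) / (1/3.7 + 7/7.1) = 4.7986.
A Normal posterior is symmetric, so mode = mean.

MAP = 4.7986; posterior mean = 4.7986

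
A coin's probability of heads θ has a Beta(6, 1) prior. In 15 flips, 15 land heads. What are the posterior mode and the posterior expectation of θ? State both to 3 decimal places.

θ_MAP = 1.000, E[θ|data] = 0.955

Posterior: Beta(6+15, 1+0) = Beta(21, 1).
Since β = 1 ≤ 1 and α > 1, the Beta density is monotone increasing on [0,1]; the mode is at 1.
Mean = 21/(21+1) = 0.955.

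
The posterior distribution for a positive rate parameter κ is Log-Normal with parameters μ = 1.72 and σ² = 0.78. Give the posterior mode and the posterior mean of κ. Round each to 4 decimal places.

Mode = exp(μ − σ²) = exp(0.94) = 2.5600.
Mean = exp(μ + σ²/2) = exp(2.110) = 8.2482.
The posterior is right-skewed, so the mean exceeds the mode.

MAP = 2.5600, posterior mean = 8.2482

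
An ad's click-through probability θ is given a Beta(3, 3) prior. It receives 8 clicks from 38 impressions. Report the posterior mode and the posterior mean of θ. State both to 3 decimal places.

θ_MAP = 0.238, E[θ|data] = 0.250

Posterior: Beta(3+8, 3+30) = Beta(11, 33).
Mode = (11−1)/(11+33−2) = 10/42 = 0.238.
Mean = 11/(11+33) = 11/44 = 0.250.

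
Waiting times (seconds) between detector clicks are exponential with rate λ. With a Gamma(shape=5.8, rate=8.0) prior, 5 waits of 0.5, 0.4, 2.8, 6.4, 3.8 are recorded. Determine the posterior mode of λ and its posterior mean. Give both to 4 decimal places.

MAP = 0.4475, posterior mean = 0.4932

Σ times = 13.9. Posterior: Gamma(shape = 5.8+5 = 10.8, rate = 8.0+13.9 = 21.9).
Mode = (α−1)/β = 9.8/21.9 = 0.4475.
Mean = α/β = 10.8/21.9 = 0.4932.
Mean > mode: the posterior has a right tail.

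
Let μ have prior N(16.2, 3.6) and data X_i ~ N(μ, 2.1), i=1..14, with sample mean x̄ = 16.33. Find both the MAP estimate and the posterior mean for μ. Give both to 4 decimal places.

Posterior for μ is Normal. Precision-weighted mean: (1/3.6·16.2 + 14/2.1·16.33) / (1/3.6 + 14/2.1) = 16.3248.
A Normal posterior is symmetric, so mode = mean.

MAP = 16.3248; posterior mean = 16.3248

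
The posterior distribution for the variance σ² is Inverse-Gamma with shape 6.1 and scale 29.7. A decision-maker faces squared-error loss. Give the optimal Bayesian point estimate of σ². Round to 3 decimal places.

5.824

Mode = β/(α+1) = 29.7/7.1 = 4.183.
Mean = β/(α−1) = 29.7/5.1 = 5.824.
Squared-error loss ⇒ the optimal estimator is the posterior mean.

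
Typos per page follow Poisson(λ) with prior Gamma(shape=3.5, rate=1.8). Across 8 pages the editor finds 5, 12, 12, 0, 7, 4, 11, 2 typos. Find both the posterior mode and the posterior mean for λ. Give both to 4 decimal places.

MAP: 5.6633. Posterior mean: 5.7653.

Σ counts = 53. Posterior: Gamma(shape = 3.5+53 = 56.5, rate = 1.8+8 = 9.8).
Mode = (α−1)/β = 55.5/9.8 = 5.6633.
Mean = α/β = 56.5/9.8 = 5.7653.
The mean is pulled above the mode by the posterior's right skew.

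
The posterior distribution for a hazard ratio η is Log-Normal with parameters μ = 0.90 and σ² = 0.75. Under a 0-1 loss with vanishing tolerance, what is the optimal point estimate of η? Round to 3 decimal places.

1.162

Mode = exp(μ − σ²) = exp(0.15) = 1.162.
Mean = exp(μ + σ²/2) = exp(1.275) = 3.579.
This is the posterior mode — the MAP estimate.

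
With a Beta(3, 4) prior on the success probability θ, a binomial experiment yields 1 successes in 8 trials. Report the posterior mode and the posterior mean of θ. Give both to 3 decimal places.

Posterior: Beta(3+1, 4+7) = Beta(4, 11).
Mode = (4−1)/(4+11−2) = 3/13 = 0.231.
Mean = 4/(4+11) = 4/15 = 0.267.
Right-skewed posterior ⇒ mode < mean.

MAP = 0.231; posterior mean = 0.267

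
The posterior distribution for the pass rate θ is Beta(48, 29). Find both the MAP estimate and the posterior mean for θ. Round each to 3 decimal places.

Mode = (48−1)/(48+29−2) = 47/75 = 0.627.
Mean = 48/(48+29) = 48/77 = 0.623.
Left-skewed posterior ⇒ mean < mode.

MAP: 0.627. Posterior mean: 0.623.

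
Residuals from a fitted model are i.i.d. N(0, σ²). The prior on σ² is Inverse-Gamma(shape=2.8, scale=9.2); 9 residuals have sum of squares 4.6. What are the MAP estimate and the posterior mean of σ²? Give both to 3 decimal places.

Posterior: Inverse-Gamma(shape = 2.8+9/2 = 7.3, scale = 9.2+4.6/2 = 11.5).
Mode = β/(α+1) = 11.5/8.3 = 1.386.
Mean = β/(α−1) = 11.5/6.3 = 1.825.

MAP: 1.386. Posterior mean: 1.825.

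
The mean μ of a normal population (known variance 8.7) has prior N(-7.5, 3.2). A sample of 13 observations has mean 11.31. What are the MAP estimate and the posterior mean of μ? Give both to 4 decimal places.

Posterior for μ is Normal. Precision-weighted mean: (1/3.2·-7.5 + 13/8.7·11.31) / (1/3.2 + 13/8.7) = 8.0566.
A Normal posterior is symmetric, so mode = mean.

MAP: 8.0566. Posterior mean: 8.0566.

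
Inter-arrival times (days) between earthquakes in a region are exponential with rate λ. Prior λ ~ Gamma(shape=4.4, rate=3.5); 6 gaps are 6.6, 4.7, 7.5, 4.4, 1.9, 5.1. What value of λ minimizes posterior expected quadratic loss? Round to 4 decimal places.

Σ times = 30.2. Posterior: Gamma(shape = 4.4+6 = 10.4, rate = 3.5+30.2 = 33.7).
Mode = (α−1)/β = 9.4/33.7 = 0.2789.
Mean = α/β = 10.4/33.7 = 0.3086.
Quadratic loss ⇒ the optimal estimator is the posterior mean.

0.3086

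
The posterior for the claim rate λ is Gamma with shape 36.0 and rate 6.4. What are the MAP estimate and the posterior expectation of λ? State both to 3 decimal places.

Mode = (α−1)/β = 35.0/6.4 = 5.469.
Mean = α/β = 36.0/6.4 = 5.625.
Right-skewed posterior ⇒ mode < mean.

MAP estimate = 5.469, posterior expectation = 5.625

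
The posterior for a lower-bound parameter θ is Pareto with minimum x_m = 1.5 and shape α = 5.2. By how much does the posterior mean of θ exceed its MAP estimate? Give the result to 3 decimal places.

0.357

The Pareto density is strictly decreasing on [x_m, ∞), so the mode is x_m = 1.500.
Mean = α·x_m/(α−1) = 5.2·1.5/4.2 = 1.857.
Difference = 1.857 − 1.500 = 0.357.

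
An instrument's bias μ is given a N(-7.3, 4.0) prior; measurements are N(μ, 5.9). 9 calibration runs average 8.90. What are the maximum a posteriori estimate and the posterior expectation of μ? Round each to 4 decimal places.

MAP: 6.6189. Posterior mean: 6.6189.

Posterior for μ is Normal. Precision-weighted mean: (1/4.0·-7.3 + 9/5.9·8.90) / (1/4.0 + 9/5.9) = 6.6189.
A Normal posterior is symmetric, so mode = mean.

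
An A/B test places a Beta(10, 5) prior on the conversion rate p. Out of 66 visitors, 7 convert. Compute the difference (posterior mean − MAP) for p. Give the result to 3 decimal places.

Posterior: Beta(10+7, 5+59) = Beta(17, 64).
Mode = (17−1)/(17+64−2) = 16/79 = 0.203.
Mean = 17/(17+64) = 17/81 = 0.210.
Difference = 0.210 − 0.203 = 0.007.

0.007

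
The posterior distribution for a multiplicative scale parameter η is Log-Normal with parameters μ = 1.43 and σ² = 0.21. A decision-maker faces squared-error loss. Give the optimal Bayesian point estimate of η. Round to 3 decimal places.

4.641

Mode = exp(μ − σ²) = exp(1.22) = 3.387.
Mean = exp(μ + σ²/2) = exp(1.535) = 4.641.
Squared-error loss ⇒ the optimal estimator is the posterior mean.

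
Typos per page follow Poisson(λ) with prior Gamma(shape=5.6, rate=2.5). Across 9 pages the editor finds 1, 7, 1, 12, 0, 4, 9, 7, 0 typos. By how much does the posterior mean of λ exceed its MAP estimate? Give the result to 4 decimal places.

Σ counts = 41. Posterior: Gamma(shape = 5.6+41 = 46.6, rate = 2.5+9 = 11.5).
Mode = (α−1)/β = 45.6/11.5 = 3.9652.
Mean = α/β = 46.6/11.5 = 4.0522.
Difference = 4.0522 − 3.9652 = 0.0870.

0.0870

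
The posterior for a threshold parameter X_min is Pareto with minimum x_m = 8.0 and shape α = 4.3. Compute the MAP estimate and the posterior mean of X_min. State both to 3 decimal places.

The Pareto density is strictly decreasing on [x_m, ∞), so the mode is x_m = 8.000.
Mean = α·x_m/(α−1) = 4.3·8.0/3.3 = 10.424.

MAP: 8.000. Posterior mean: 10.424.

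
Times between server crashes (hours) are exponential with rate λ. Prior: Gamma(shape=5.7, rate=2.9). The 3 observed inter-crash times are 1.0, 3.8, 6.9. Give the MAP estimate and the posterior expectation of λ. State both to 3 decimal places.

Σ times = 11.7. Posterior: Gamma(shape = 5.7+3 = 8.7, rate = 2.9+11.7 = 14.6).
Mode = (α−1)/β = 7.7/14.6 = 0.527.
Mean = α/β = 8.7/14.6 = 0.596.

MAP: 0.527. Posterior mean: 0.596.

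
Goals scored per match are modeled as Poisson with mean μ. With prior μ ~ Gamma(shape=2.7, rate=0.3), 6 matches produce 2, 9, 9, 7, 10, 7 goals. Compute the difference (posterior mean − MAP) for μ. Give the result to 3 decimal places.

Σ counts = 44. Posterior: Gamma(shape = 2.7+44 = 46.7, rate = 0.3+6 = 6.3).
Mode = (α−1)/β = 45.7/6.3 = 7.254.
Mean = α/β = 46.7/6.3 = 7.413.
Difference = 7.413 − 7.254 = 0.159.
The posterior is right-skewed, so the mean exceeds the mode.

0.159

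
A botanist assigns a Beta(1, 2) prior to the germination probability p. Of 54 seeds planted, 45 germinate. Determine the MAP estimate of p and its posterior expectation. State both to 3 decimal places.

Posterior: Beta(1+45, 2+9) = Beta(46, 11).
Mode = (46−1)/(46+11−2) = 45/55 = 0.818.
Mean = 46/(46+11) = 46/57 = 0.807.
The posterior is left-skewed, so the mode exceeds the mean.

MAP = 0.818; posterior mean = 0.807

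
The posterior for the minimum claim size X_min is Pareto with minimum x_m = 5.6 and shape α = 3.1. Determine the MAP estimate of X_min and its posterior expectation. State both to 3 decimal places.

MAP = 5.600, posterior mean = 8.267

The Pareto density is strictly decreasing on [x_m, ∞), so the mode is x_m = 5.600.
Mean = α·x_m/(α−1) = 3.1·5.6/2.1 = 8.267.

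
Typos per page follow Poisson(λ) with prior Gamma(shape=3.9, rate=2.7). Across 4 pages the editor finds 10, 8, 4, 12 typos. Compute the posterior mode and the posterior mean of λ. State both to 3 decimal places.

λ_MAP = 5.507, E[λ|data] = 5.657

Σ counts = 34. Posterior: Gamma(shape = 3.9+34 = 37.9, rate = 2.7+4 = 6.7).
Mode = (α−1)/β = 36.9/6.7 = 5.507.
Mean = α/β = 37.9/6.7 = 5.657.
Right-skewed posterior ⇒ mode < mean.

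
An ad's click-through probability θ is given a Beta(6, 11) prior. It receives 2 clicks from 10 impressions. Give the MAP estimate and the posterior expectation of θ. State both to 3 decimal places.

MAP = 0.280; posterior mean = 0.296

Posterior: Beta(6+2, 11+8) = Beta(8, 19).
Mode = (8−1)/(8+19−2) = 7/25 = 0.280.
Mean = 8/(8+19) = 8/27 = 0.296.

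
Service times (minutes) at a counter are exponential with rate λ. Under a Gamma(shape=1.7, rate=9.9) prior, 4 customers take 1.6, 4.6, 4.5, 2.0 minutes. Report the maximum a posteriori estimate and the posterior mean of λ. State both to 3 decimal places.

MAP = 0.208, posterior mean = 0.252

Σ times = 12.7. Posterior: Gamma(shape = 1.7+4 = 5.7, rate = 9.9+12.7 = 22.6).
Mode = (α−1)/β = 4.7/22.6 = 0.208.
Mean = α/β = 5.7/22.6 = 0.252.
The posterior is right-skewed, so the mean exceeds the mode.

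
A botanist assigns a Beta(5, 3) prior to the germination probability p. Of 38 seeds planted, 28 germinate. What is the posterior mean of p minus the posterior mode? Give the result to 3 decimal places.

-0.010

Posterior: Beta(5+28, 3+10) = Beta(33, 13).
Mode = (33−1)/(33+13−2) = 32/44 = 0.727.
Mean = 33/(33+13) = 33/46 = 0.717.
Difference = 0.717 − 0.727 = -0.010.
The mean is pulled below the mode by the posterior's left skew.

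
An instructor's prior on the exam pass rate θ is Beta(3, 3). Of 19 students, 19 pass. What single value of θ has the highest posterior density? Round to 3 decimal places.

0.913

Posterior: Beta(3+19, 3+0) = Beta(22, 3).
Mode = (22−1)/(22+3−2) = 21/23 = 0.913.
Mean = 22/(22+3) = 22/25 = 0.880.
This is the posterior mode — the MAP estimate.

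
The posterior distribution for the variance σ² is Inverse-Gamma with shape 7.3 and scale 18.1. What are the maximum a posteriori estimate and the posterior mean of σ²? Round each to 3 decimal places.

Mode = β/(α+1) = 18.1/8.3 = 2.181.
Mean = β/(α−1) = 18.1/6.3 = 2.873.
The posterior is right-skewed, so the mean exceeds the mode.

maximum a posteriori estimate = 2.181, posterior mean = 2.873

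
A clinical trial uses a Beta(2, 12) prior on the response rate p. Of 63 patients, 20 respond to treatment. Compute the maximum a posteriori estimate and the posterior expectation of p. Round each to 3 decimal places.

MAP: 0.280. Posterior mean: 0.286.

Posterior: Beta(2+20, 12+43) = Beta(22, 55).
Mode = (22−1)/(22+55−2) = 21/75 = 0.280.
Mean = 22/(22+55) = 22/77 = 0.286.
The mean is pulled above the mode by the posterior's right skew.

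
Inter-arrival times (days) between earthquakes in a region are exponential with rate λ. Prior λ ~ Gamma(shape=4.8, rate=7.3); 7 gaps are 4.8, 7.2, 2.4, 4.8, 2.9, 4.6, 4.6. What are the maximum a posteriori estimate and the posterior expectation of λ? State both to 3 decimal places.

Σ times = 31.3. Posterior: Gamma(shape = 4.8+7 = 11.8, rate = 7.3+31.3 = 38.6).
Mode = (α−1)/β = 10.8/38.6 = 0.280.
Mean = α/β = 11.8/38.6 = 0.306.
Mean > mode: the posterior has a right tail.

MAP = 0.280; posterior mean = 0.306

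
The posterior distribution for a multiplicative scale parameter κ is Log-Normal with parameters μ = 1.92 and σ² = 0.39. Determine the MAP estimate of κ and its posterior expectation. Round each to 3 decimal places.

Mode = exp(μ − σ²) = exp(1.53) = 4.618.
Mean = exp(μ + σ²/2) = exp(2.115) = 8.290.

MAP: 4.618. Posterior mean: 8.290.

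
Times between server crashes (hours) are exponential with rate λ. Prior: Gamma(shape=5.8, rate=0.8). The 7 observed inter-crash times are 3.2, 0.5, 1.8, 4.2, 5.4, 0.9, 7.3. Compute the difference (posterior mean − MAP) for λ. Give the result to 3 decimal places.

0.041

Σ times = 23.3. Posterior: Gamma(shape = 5.8+7 = 12.8, rate = 0.8+23.3 = 24.1).
Mode = (α−1)/β = 11.8/24.1 = 0.490.
Mean = α/β = 12.8/24.1 = 0.531.
Difference = 0.531 − 0.490 = 0.041.
Right-skewed posterior ⇒ mode < mean.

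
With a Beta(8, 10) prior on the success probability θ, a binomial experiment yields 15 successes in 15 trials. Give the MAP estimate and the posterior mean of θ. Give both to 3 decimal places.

Posterior: Beta(8+15, 10+0) = Beta(23, 10).
Mode = (23−1)/(23+10−2) = 22/31 = 0.710.
Mean = 23/(23+10) = 23/33 = 0.697.
The mean is pulled below the mode by the posterior's left skew.

MAP = 0.710; posterior mean = 0.697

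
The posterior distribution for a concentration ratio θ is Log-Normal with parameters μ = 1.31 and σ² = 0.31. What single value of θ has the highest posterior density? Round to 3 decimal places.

2.718

Mode = exp(μ − σ²) = exp(1.00) = 2.718.
Mean = exp(μ + σ²/2) = exp(1.465) = 4.328.
This is the posterior mode — the MAP estimate.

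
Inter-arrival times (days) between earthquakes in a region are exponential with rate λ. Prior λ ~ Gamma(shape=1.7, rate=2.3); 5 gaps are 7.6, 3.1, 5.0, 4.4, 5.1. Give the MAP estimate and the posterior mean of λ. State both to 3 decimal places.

Σ times = 25.2. Posterior: Gamma(shape = 1.7+5 = 6.7, rate = 2.3+25.2 = 27.5).
Mode = (α−1)/β = 5.7/27.5 = 0.207.
Mean = α/β = 6.7/27.5 = 0.244.

MAP = 0.207; posterior mean = 0.244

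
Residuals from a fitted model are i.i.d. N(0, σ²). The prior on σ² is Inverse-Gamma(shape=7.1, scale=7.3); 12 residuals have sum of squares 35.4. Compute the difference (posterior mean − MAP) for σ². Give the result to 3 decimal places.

0.293

Posterior: Inverse-Gamma(shape = 7.1+12/2 = 13.1, scale = 7.3+35.4/2 = 25.0).
Mode = β/(α+1) = 25.0/14.1 = 1.773.
Mean = β/(α−1) = 25.0/12.1 = 2.066.
Difference = 2.066 − 1.773 = 0.293.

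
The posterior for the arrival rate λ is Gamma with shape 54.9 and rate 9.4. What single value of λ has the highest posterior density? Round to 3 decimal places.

5.734

Mode = (α−1)/β = 53.9/9.4 = 5.734.
Mean = α/β = 54.9/9.4 = 5.840.
This is the posterior mode — the MAP estimate.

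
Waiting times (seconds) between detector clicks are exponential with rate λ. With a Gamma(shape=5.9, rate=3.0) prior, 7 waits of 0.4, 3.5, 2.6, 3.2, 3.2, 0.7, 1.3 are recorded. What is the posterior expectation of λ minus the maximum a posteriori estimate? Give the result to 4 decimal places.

0.0559

Σ times = 14.9. Posterior: Gamma(shape = 5.9+7 = 12.9, rate = 3.0+14.9 = 17.9).
Mode = (α−1)/β = 11.9/17.9 = 0.6648.
Mean = α/β = 12.9/17.9 = 0.7207.
Difference = 0.7207 − 0.6648 = 0.0559.
Mean > mode: the posterior has a right tail.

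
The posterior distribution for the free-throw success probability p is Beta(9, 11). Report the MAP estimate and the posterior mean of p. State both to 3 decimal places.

MAP: 0.444. Posterior mean: 0.450.

Mode = (9−1)/(9+11−2) = 8/18 = 0.444.
Mean = 9/(9+11) = 9/20 = 0.450.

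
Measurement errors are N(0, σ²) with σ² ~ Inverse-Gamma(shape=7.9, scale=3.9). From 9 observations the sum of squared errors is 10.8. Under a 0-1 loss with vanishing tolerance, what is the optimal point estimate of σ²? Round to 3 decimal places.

Posterior: Inverse-Gamma(shape = 7.9+9/2 = 12.4, scale = 3.9+10.8/2 = 9.3).
Mode = β/(α+1) = 9.3/13.4 = 0.694.
Mean = β/(α−1) = 9.3/11.4 = 0.816.
This is the posterior mode — the MAP estimate.

0.694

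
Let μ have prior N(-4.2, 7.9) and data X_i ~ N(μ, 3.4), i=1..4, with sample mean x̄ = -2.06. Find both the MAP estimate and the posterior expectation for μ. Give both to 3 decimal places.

MAP = -2.268, posterior mean = -2.268

Posterior for μ is Normal. Precision-weighted mean: (1/7.9·-4.2 + 4/3.4·-2.06) / (1/7.9 + 4/3.4) = -2.268.
A Normal posterior is symmetric, so mode = mean.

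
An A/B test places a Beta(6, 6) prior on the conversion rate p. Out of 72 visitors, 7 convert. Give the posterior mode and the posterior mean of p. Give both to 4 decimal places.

Posterior: Beta(6+7, 6+65) = Beta(13, 71).
Mode = (13−1)/(13+71−2) = 12/82 = 0.1463.
Mean = 13/(13+71) = 13/84 = 0.1548.

posterior mode = 0.1463, posterior mean = 0.1548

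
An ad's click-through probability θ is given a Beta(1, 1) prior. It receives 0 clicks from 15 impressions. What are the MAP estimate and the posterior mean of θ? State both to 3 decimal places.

Posterior: Beta(1+0, 1+15) = Beta(1, 16).
Since α = 1 ≤ 1 and β > 1, the Beta density is monotone decreasing on [0,1]; the mode is at 0.
Mean = 1/(1+16) = 0.059.

MAP: 0.000. Posterior mean: 0.059.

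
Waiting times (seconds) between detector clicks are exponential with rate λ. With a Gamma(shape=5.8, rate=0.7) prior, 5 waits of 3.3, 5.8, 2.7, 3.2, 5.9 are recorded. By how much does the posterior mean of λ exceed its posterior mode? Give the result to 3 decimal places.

Σ times = 20.9. Posterior: Gamma(shape = 5.8+5 = 10.8, rate = 0.7+20.9 = 21.6).
Mode = (α−1)/β = 9.8/21.6 = 0.454.
Mean = α/β = 10.8/21.6 = 0.500.
Difference = 0.500 − 0.454 = 0.046.

0.046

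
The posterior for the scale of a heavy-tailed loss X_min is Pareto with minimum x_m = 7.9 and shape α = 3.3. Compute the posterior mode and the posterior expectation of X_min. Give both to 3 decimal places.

The Pareto density is strictly decreasing on [x_m, ∞), so the mode is x_m = 7.900.
Mean = α·x_m/(α−1) = 3.3·7.9/2.3 = 11.335.

posterior mode = 7.900, posterior expectation = 11.335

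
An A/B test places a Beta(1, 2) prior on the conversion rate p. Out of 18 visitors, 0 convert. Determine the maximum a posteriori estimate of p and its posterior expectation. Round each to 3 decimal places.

p_MAP = 0.000, E[p|data] = 0.048

Posterior: Beta(1+0, 2+18) = Beta(1, 20).
Since α = 1 ≤ 1 and β > 1, the Beta density is monotone decreasing on [0,1]; the mode is at 0.
Mean = 1/(1+20) = 0.048.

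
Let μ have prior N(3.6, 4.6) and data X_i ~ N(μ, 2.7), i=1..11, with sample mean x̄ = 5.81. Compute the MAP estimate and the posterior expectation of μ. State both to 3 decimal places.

MAP = 5.698, posterior mean = 5.698

Posterior for μ is Normal. Precision-weighted mean: (1/4.6·3.6 + 11/2.7·5.81) / (1/4.6 + 11/2.7) = 5.698.
A Normal posterior is symmetric, so mode = mean.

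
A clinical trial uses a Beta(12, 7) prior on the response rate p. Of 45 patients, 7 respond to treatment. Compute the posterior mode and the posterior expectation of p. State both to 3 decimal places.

MAP = 0.290; posterior mean = 0.297

Posterior: Beta(12+7, 7+38) = Beta(19, 45).
Mode = (19−1)/(19+45−2) = 18/62 = 0.290.
Mean = 19/(19+45) = 19/64 = 0.297.
The mean is pulled above the mode by the posterior's right skew.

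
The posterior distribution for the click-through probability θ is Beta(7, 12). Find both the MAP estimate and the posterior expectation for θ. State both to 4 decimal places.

MAP: 0.3529. Posterior mean: 0.3684.

Mode = (7−1)/(7+12−2) = 6/17 = 0.3529.
Mean = 7/(7+12) = 7/19 = 0.3684.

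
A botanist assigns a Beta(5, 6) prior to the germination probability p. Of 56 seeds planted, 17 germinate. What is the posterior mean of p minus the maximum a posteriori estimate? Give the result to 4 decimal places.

Posterior: Beta(5+17, 6+39) = Beta(22, 45).
Mode = (22−1)/(22+45−2) = 21/65 = 0.3231.
Mean = 22/(22+45) = 22/67 = 0.3284.
Difference = 0.3284 − 0.3231 = 0.0053.

0.0053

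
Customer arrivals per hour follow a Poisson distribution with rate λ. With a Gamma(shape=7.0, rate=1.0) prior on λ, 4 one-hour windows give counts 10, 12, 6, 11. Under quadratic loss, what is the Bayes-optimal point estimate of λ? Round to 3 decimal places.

Σ counts = 39. Posterior: Gamma(shape = 7.0+39 = 46.0, rate = 1.0+4 = 5.0).
Mode = (α−1)/β = 45.0/5.0 = 9.000.
Mean = α/β = 46.0/5.0 = 9.200.
Quadratic loss ⇒ the optimal estimator is the posterior mean.

9.200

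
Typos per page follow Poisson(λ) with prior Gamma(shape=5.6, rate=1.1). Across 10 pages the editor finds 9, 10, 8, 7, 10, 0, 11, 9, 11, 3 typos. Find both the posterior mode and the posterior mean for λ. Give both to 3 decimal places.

MAP: 7.441. Posterior mean: 7.532.

Σ counts = 78. Posterior: Gamma(shape = 5.6+78 = 83.6, rate = 1.1+10 = 11.1).
Mode = (α−1)/β = 82.6/11.1 = 7.441.
Mean = α/β = 83.6/11.1 = 7.532.
The posterior is right-skewed, so the mean exceeds the mode.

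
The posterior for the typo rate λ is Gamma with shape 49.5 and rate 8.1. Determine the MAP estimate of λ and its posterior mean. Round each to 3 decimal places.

Mode = (α−1)/β = 48.5/8.1 = 5.988.
Mean = α/β = 49.5/8.1 = 6.111.

MAP = 5.988; posterior mean = 6.111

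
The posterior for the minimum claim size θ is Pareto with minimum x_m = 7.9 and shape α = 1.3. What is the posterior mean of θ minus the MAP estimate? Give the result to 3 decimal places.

26.333

The Pareto density is strictly decreasing on [x_m, ∞), so the mode is x_m = 7.900.
Mean = α·x_m/(α−1) = 1.3·7.9/0.3 = 34.233.
Difference = 34.233 − 7.900 = 26.333.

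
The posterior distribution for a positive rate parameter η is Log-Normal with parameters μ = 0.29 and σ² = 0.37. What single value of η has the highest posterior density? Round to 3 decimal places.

0.923

Mode = exp(μ − σ²) = exp(-0.08) = 0.923.
Mean = exp(μ + σ²/2) = exp(0.475) = 1.608.
This is the posterior mode — the MAP estimate.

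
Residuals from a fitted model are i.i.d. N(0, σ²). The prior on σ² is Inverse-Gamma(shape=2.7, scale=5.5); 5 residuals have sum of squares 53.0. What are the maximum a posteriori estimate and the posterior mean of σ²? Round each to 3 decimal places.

Posterior: Inverse-Gamma(shape = 2.7+5/2 = 5.2, scale = 5.5+53.0/2 = 32.0).
Mode = β/(α+1) = 32.0/6.2 = 5.161.
Mean = β/(α−1) = 32.0/4.2 = 7.619.
The posterior is right-skewed, so the mean exceeds the mode.

σ²_MAP = 5.161, E[σ²|data] = 7.619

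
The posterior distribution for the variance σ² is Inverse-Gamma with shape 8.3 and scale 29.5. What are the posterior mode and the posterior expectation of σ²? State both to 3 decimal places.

MAP: 3.172. Posterior mean: 4.041.

Mode = β/(α+1) = 29.5/9.3 = 3.172.
Mean = β/(α−1) = 29.5/7.3 = 4.041.
Mean > mode: the posterior has a right tail.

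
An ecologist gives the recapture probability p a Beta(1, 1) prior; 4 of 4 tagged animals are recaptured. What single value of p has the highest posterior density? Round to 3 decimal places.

1.000

Posterior: Beta(1+4, 1+0) = Beta(5, 1).
Since β = 1 ≤ 1 and α > 1, the Beta density is monotone increasing on [0,1]; the mode is at 1.
Mean = 5/(5+1) = 0.833.
This is the posterior mode — the MAP estimate.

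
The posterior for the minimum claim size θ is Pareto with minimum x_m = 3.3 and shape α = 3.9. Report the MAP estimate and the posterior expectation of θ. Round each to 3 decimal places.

MAP estimate = 3.300, posterior expectation = 4.438

The Pareto density is strictly decreasing on [x_m, ∞), so the mode is x_m = 3.300.
Mean = α·x_m/(α−1) = 3.9·3.3/2.9 = 4.438.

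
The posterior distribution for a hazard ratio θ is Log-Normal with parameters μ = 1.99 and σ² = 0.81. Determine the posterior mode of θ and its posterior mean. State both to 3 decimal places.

Mode = exp(μ − σ²) = exp(1.18) = 3.254.
Mean = exp(μ + σ²/2) = exp(2.395) = 10.968.
The mean is pulled above the mode by the posterior's right skew.

MAP = 3.254; posterior mean = 10.968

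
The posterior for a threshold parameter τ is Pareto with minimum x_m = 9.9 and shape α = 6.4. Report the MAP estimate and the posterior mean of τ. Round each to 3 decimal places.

MAP estimate = 9.900, posterior mean = 11.733

The Pareto density is strictly decreasing on [x_m, ∞), so the mode is x_m = 9.900.
Mean = α·x_m/(α−1) = 6.4·9.9/5.4 = 11.733.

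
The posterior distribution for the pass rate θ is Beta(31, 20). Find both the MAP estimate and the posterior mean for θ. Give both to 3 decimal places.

Mode = (31−1)/(31+20−2) = 30/49 = 0.612.
Mean = 31/(31+20) = 31/51 = 0.608.

θ_MAP = 0.612, E[θ|data] = 0.608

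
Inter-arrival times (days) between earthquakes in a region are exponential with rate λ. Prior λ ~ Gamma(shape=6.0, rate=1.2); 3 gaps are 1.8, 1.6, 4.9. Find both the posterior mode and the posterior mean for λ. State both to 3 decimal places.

MAP = 0.842; posterior mean = 0.947

Σ times = 8.3. Posterior: Gamma(shape = 6.0+3 = 9.0, rate = 1.2+8.3 = 9.5).
Mode = (α−1)/β = 8.0/9.5 = 0.842.
Mean = α/β = 9.0/9.5 = 0.947.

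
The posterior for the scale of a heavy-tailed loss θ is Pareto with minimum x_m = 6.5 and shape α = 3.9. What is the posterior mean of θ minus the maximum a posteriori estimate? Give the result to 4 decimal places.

The Pareto density is strictly decreasing on [x_m, ∞), so the mode is x_m = 6.5000.
Mean = α·x_m/(α−1) = 3.9·6.5/2.9 = 8.7414.
Difference = 8.7414 − 6.5000 = 2.2414.

2.2414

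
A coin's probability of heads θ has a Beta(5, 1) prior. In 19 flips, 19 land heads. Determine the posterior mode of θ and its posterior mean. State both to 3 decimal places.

posterior mode = 1.000, posterior mean = 0.960

Posterior: Beta(5+19, 1+0) = Beta(24, 1).
Since β = 1 ≤ 1 and α > 1, the Beta density is monotone increasing on [0,1]; the mode is at 1.
Mean = 24/(24+1) = 0.960.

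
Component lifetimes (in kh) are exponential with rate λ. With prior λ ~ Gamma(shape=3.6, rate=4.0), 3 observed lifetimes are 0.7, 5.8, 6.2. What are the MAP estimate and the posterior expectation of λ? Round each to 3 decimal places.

Σ times = 12.7. Posterior: Gamma(shape = 3.6+3 = 6.6, rate = 4.0+12.7 = 16.7).
Mode = (α−1)/β = 5.6/16.7 = 0.335.
Mean = α/β = 6.6/16.7 = 0.395.

MAP: 0.335. Posterior mean: 0.395.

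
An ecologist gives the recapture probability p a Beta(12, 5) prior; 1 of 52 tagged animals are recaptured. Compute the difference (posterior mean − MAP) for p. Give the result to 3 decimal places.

Posterior: Beta(12+1, 5+51) = Beta(13, 56).
Mode = (13−1)/(13+56−2) = 12/67 = 0.179.
Mean = 13/(13+56) = 13/69 = 0.188.
Difference = 0.188 − 0.179 = 0.009.
Mean > mode: the posterior has a right tail.

0.009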